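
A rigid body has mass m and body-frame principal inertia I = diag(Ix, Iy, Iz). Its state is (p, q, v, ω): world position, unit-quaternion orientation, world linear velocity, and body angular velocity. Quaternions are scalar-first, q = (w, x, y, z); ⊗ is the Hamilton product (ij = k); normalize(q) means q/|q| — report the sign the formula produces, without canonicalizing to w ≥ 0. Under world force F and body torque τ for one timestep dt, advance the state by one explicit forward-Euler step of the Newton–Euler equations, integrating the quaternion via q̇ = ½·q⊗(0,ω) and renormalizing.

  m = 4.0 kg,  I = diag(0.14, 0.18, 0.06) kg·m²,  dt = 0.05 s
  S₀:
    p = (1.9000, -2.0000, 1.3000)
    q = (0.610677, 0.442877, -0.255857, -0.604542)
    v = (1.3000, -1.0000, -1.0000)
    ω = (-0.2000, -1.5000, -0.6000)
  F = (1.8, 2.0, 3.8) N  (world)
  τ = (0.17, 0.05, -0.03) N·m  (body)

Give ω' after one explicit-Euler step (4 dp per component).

(τ − ω×Iω)/I = (1.9857, 0.2244, -0.7000)
new body rate ω' = (-0.1007, -1.4888, -0.6350)

ω' = (-0.1007, -1.4888, -0.6350)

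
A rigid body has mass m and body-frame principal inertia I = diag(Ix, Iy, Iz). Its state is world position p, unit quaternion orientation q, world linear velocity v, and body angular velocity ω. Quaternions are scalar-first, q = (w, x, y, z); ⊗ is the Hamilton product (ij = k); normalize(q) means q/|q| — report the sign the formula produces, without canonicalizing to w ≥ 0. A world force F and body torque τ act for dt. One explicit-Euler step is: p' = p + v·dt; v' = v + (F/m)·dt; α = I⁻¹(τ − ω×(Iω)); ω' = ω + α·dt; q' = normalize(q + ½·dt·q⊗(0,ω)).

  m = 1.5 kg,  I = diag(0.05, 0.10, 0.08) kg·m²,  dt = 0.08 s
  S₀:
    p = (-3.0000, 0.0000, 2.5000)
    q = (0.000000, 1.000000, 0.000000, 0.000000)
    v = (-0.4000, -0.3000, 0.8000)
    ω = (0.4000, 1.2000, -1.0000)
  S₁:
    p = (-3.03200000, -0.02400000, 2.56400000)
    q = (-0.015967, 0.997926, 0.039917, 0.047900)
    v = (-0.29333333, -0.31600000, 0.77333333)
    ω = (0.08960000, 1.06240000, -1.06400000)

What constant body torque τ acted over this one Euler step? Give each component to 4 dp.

rate change Δω = (-0.31040000, -0.13760000, -0.06400000)
applied torque τ = (-0.1700, -0.1600, -0.0400)

τ = (-0.1700, -0.1600, -0.0400)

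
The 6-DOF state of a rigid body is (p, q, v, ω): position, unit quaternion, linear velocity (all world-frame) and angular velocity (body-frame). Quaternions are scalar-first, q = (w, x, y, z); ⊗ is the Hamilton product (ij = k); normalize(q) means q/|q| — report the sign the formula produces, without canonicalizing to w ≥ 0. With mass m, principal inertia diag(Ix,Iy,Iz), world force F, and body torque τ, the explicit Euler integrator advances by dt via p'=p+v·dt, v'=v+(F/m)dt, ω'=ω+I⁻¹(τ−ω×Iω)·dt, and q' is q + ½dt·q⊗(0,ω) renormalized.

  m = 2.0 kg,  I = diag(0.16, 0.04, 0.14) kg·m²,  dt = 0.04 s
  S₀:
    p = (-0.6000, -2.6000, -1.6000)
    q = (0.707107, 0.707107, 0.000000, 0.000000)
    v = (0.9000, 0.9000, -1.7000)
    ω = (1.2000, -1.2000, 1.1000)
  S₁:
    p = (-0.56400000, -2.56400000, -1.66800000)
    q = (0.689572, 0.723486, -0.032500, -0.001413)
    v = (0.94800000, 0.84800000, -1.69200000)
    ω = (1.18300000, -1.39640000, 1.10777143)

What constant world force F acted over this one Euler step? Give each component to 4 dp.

F = (2.4000, -2.6000, 0.4000)

Δv = v₁−v₀ = (0.04800000, -0.05200000, 0.00800000)
m·(v₁−v₀)/dt = (2.4000, -2.6000, 0.4000)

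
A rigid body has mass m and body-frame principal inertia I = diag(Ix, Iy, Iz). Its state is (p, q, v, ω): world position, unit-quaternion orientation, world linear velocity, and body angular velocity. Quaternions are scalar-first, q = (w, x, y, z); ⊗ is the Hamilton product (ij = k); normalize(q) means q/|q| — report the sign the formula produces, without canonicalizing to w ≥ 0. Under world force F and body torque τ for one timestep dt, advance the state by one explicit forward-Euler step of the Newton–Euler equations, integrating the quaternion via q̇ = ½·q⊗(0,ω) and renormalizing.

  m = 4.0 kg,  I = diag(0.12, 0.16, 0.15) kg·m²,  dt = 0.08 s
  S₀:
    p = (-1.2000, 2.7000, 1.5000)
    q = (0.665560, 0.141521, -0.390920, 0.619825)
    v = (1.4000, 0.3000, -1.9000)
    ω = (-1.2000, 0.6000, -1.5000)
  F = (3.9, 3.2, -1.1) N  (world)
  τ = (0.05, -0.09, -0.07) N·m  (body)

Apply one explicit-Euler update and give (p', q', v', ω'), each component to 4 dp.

p' = (-1.0880, 2.7240, 1.3480)
q' = (0.7166, 0.1178, -0.3949, 0.5627)
v' = (1.4780, 0.3640, -1.9220)
ω' = (-1.1727, 0.5820, -1.5220)

angular accel α = (0.3417, -0.2250, -0.2747)
ω' = ω + α·dt = (-1.1727, 0.5820, -1.5220)
2q̇ = q⊗(0,ω) = (1.3341147, -0.5841870, -0.1321725, -1.3825314)
q' = normalize(q + ½dt·q⊗(0,ω)) = (0.7166, 0.1178, -0.3949, 0.5627)
a = (0.9750, 0.8000, -0.2750)
new position p' = (-1.0880, 2.7240, 1.3480)
v' = v + a·dt = (1.4780, 0.3640, -1.9220)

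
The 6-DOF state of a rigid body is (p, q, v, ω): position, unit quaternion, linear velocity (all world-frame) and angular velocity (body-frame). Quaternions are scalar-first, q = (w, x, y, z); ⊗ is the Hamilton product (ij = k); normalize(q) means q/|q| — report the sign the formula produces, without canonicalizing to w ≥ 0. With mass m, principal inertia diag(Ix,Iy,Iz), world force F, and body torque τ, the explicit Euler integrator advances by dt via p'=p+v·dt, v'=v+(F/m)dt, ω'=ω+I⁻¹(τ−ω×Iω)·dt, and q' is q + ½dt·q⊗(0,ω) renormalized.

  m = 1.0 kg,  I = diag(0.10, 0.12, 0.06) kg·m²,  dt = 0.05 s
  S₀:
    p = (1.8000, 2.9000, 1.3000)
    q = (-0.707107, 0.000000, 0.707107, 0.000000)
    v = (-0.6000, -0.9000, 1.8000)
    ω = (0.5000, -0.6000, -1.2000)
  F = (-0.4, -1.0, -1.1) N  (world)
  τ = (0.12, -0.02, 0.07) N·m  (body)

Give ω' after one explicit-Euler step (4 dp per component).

ω' = (0.5816, -0.5983, -1.1367)

gyro term ω×Iω = (-0.0432, -0.0240, -0.0060)
angular accel α = (1.6320, 0.0333, 1.2667)
ω + α·dt = (0.5816, -0.5983, -1.1367)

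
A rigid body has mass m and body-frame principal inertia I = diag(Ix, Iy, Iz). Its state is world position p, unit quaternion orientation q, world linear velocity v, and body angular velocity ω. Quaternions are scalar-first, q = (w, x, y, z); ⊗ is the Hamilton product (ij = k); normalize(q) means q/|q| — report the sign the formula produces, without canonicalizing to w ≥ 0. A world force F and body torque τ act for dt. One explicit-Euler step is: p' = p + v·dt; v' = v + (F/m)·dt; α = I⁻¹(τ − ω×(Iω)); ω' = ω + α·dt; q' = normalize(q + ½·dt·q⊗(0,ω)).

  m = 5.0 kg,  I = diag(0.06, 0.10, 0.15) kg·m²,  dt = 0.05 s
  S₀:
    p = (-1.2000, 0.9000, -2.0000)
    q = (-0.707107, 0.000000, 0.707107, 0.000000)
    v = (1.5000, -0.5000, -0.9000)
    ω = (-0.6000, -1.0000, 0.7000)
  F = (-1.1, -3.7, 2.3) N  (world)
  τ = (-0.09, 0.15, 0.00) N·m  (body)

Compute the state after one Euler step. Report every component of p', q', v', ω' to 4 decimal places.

p' = (-1.1250, 0.8750, -2.0450)
q' = (-0.6890, 0.0230, 0.7244, -0.0018)
v' = (1.4890, -0.5370, -0.8770)
ω' = (-0.6458, -0.9439, 0.6920)

ω×(Iω) gyroscopic = (-0.0350, 0.0378, 0.0240)
(τ − ω×Iω)/I = (-0.9167, 1.1220, -0.1600)
ω + α·dt = (-0.6458, -0.9439, 0.6920)
Hamilton product q⊗(0,ω) = (0.7071070, 0.9192391, 0.7071070, -0.0707107)
q' = normalize(q + ½dt·q⊗(0,ω)) = (-0.6890, 0.0230, 0.7244, -0.0018)
a = (-0.2200, -0.7400, 0.4600)
p + v·dt = (-1.1250, 0.8750, -2.0450)
v + (F/m)dt = (1.4890, -0.5370, -0.8770)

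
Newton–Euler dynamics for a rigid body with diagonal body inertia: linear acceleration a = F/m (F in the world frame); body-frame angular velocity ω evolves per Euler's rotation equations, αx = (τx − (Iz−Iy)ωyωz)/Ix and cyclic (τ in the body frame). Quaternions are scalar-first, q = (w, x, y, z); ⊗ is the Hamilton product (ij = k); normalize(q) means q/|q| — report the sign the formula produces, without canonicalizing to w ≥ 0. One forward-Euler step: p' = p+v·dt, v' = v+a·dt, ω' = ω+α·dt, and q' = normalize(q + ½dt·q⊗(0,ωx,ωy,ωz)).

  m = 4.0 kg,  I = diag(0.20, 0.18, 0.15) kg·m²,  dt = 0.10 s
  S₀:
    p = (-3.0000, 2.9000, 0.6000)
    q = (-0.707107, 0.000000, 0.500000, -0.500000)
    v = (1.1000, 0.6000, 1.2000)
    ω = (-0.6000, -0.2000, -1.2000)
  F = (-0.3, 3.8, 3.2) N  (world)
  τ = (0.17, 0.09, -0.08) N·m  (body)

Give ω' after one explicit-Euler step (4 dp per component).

ω' = (-0.5114, -0.1700, -1.2517)

α = I⁻¹(τ − ω×Iω) = (0.8860, 0.3000, -0.5173)
new body rate ω' = (-0.5114, -0.1700, -1.2517)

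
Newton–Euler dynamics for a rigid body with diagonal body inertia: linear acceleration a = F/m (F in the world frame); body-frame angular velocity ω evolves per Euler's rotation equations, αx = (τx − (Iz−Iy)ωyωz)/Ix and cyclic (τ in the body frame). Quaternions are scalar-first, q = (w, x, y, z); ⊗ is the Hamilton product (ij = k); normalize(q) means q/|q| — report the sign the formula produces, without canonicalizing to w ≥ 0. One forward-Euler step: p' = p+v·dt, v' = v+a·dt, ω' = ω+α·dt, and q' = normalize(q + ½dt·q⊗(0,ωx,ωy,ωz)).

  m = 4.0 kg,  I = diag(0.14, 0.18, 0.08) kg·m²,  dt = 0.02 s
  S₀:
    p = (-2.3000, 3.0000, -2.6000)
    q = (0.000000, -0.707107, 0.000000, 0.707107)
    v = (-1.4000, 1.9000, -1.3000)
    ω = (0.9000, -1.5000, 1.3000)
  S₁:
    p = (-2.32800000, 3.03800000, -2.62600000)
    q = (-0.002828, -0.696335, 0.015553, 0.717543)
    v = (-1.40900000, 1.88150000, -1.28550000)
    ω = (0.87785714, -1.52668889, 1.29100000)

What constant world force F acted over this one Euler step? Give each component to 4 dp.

F = (-1.8000, -3.7000, 2.9000)

v₁ − v₀ = (-0.00900000, -0.01850000, 0.01450000)
m·(v₁−v₀)/dt = (-1.8000, -3.7000, 2.9000)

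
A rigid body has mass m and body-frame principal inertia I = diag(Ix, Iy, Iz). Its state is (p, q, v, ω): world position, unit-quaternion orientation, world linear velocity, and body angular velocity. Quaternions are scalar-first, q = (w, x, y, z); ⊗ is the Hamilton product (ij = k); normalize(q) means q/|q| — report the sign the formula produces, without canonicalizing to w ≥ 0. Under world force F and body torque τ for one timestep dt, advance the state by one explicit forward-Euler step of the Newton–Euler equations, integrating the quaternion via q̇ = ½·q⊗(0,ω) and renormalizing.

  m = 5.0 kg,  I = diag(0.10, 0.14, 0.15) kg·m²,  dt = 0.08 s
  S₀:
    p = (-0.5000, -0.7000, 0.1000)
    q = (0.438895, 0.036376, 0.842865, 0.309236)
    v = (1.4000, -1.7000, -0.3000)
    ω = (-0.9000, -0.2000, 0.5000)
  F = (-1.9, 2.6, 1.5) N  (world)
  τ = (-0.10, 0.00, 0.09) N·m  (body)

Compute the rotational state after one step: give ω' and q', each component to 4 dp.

ω' = (-0.9792, -0.2129, 0.5442)
q' = (0.4404, 0.0399, 0.8268, 0.3478)

(τ − ω×Iω)/I = (-0.9900, -0.1607, 0.5520)
ω + α·dt = (-0.9792, -0.2129, 0.5442)
2q̇ = q⊗(0,ω) = (0.0466934, 0.0882742, -0.3842794, 0.9707508)
q' = normalize(q + ½dt·q⊗(0,ω)) = (0.4404, 0.0399, 0.8268, 0.3478)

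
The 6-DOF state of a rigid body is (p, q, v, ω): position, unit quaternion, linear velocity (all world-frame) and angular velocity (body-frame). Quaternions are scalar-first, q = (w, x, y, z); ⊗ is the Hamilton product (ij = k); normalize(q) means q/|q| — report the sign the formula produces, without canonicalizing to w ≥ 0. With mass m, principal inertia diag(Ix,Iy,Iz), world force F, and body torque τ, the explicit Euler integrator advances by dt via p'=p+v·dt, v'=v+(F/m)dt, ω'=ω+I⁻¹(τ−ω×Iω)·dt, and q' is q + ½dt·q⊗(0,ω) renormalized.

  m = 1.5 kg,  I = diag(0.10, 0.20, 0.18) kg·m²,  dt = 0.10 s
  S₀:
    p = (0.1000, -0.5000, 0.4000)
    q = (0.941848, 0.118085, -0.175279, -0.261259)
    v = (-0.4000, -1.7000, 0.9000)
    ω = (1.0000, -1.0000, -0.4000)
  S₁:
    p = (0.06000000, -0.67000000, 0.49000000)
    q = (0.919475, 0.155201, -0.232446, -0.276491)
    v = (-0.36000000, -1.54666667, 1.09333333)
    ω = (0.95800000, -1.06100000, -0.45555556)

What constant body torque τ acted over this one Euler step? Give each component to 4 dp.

Δω = ω₁−ω₀ = (-0.04200000, -0.06100000, -0.05555556)
gyro term ω₀×Iω₀ = (-0.0080, 0.0320, -0.1000)
I·α + gyro = (-0.0500, -0.0900, -0.2000)

τ = (-0.0500, -0.0900, -0.2000)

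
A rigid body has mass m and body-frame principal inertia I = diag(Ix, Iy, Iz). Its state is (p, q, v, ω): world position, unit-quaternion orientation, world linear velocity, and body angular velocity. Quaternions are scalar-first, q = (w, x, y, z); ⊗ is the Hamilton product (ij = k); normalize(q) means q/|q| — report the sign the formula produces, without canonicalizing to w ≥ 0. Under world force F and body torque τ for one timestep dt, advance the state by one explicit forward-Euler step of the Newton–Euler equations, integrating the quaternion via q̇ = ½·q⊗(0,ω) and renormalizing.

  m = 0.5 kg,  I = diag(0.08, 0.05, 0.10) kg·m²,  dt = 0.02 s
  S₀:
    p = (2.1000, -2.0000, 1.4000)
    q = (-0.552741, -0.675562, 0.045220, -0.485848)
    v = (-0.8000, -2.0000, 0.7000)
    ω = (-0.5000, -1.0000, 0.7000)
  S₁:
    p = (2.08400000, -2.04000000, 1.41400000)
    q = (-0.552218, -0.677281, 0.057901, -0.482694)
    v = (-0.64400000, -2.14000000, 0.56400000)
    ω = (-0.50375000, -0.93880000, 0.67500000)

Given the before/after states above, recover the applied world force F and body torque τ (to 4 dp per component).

F = (3.9000, -3.5000, -3.4000)
τ = (-0.0500, 0.1600, -0.1400)

rate change Δω = (-0.00375000, 0.06120000, -0.02500000)
I·α + gyro = (-0.0500, 0.1600, -0.1400)
v₁ − v₀ = (0.15600000, -0.14000000, -0.13600000)
m·(v₁−v₀)/dt = (3.9000, -3.5000, -3.4000)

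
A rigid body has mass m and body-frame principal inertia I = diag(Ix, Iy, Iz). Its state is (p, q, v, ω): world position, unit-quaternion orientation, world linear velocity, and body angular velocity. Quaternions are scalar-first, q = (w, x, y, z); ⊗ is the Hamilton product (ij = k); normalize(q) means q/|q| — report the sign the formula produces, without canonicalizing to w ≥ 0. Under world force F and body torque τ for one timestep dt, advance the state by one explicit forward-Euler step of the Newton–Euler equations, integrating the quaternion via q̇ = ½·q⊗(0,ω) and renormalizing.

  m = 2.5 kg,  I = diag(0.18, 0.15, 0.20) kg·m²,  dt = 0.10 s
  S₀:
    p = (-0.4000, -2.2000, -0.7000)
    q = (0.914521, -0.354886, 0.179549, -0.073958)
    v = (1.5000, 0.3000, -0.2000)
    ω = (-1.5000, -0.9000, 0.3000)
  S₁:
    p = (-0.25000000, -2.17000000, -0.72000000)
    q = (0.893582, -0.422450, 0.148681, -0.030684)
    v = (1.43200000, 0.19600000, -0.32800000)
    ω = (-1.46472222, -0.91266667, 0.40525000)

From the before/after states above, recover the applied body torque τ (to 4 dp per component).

τ = (0.0500, -0.0100, 0.1700)

Δω = ω₁−ω₀ = (0.03527778, -0.01266667, 0.10525000)
ω₀×(Iω₀) = (-0.0135, 0.0090, -0.0405)
τ = I·(Δω/dt) + ω₀×(Iω₀) = (0.0500, -0.0100, 0.1700)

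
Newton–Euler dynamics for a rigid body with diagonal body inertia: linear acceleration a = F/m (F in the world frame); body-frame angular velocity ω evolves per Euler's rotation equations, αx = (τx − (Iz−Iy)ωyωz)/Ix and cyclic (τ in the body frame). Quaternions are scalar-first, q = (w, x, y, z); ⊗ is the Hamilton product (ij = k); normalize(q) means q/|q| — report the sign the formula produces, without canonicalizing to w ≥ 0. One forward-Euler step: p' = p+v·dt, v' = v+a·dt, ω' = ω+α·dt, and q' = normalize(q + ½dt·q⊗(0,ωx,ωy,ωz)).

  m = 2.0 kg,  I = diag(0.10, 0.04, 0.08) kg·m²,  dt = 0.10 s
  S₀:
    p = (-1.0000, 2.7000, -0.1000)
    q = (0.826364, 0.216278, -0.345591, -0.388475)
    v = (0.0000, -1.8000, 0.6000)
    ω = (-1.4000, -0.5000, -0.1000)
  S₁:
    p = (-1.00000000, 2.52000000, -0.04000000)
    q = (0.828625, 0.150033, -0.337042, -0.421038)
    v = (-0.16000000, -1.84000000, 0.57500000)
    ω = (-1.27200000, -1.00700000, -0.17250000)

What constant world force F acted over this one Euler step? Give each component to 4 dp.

F = (-3.2000, -0.8000, -0.5000)

v₁ − v₀ = (-0.16000000, -0.04000000, -0.02500000)
m·(v₁−v₀)/dt = (-3.2000, -0.8000, -0.5000)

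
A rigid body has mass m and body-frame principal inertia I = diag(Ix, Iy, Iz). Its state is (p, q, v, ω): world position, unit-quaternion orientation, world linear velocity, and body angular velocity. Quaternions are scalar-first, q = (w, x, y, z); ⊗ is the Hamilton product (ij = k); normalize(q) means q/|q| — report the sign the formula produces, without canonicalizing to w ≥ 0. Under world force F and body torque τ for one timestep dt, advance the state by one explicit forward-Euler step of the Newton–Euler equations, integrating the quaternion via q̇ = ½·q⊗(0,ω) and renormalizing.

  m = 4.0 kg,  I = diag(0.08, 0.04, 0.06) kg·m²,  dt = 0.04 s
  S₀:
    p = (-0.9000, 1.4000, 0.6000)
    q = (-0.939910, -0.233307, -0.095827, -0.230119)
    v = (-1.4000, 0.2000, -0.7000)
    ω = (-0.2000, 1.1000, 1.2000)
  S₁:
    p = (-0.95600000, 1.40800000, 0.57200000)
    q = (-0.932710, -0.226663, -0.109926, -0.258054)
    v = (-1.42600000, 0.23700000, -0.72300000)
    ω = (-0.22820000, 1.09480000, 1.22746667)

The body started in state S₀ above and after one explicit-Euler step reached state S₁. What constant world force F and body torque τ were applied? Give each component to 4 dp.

F = (-2.6000, 3.7000, -2.3000)
τ = (-0.0300, -0.0100, 0.0500)

Δv = v₁−v₀ = (-0.02600000, 0.03700000, -0.02300000)
F = m·Δv/dt = (-2.6000, 3.7000, -2.3000)
Δω = ω₁−ω₀ = (-0.02820000, -0.00520000, 0.02746667)
applied torque τ = (-0.0300, -0.0100, 0.0500)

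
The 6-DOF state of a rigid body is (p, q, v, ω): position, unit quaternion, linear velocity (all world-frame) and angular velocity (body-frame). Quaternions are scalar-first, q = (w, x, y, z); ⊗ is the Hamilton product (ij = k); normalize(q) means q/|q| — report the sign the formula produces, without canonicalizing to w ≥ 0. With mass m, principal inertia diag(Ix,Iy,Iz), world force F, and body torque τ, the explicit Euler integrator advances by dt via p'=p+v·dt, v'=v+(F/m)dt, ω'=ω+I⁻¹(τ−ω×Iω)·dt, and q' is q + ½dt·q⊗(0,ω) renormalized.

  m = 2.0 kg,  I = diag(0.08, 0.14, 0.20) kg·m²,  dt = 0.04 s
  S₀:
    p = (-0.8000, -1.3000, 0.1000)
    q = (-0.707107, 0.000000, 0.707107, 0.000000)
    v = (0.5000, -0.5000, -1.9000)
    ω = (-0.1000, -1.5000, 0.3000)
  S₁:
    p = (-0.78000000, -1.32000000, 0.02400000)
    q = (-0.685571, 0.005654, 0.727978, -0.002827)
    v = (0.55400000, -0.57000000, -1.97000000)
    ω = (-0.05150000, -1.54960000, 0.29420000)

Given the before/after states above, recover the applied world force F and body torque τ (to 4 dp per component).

F = (2.7000, -3.5000, -3.5000)
τ = (0.0700, -0.1700, -0.0200)

Δv = v₁−v₀ = (0.05400000, -0.07000000, -0.07000000)
m·(v₁−v₀)/dt = (2.7000, -3.5000, -3.5000)
Δω = ω₁−ω₀ = (0.04850000, -0.04960000, -0.00580000)
ω₀×(Iω₀) = (-0.0270, 0.0036, 0.0090)
I·α + gyro = (0.0700, -0.1700, -0.0200)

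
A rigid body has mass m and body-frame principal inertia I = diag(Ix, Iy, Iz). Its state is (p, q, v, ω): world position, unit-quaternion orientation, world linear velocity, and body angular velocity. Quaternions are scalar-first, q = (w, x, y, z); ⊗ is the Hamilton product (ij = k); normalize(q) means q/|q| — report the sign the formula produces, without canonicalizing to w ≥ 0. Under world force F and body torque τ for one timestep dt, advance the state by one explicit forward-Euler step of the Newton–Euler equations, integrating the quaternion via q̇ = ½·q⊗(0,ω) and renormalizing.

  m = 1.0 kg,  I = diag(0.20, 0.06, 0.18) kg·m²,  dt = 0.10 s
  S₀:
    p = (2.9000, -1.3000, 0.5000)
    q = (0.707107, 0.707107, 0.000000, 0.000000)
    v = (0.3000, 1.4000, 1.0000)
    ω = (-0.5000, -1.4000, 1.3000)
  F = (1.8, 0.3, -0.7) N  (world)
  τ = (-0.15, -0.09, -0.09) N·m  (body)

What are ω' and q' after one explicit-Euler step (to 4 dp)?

ω' = (-0.4658, -1.5283, 1.3044)
q' = (0.7213, 0.6861, -0.0950, -0.0035)

gyro term ω×Iω = (-0.2184, -0.0130, -0.0980)
α = I⁻¹(τ − ω×Iω) = (0.3420, -1.2833, 0.0444)
ω + α·dt = (-0.4658, -1.5283, 1.3044)
Hamilton product q⊗(0,ω) = (0.3535535, -0.3535535, -1.9091889, -0.0707107)
q + ½dt·q⊗(0,ω), renormalized = (0.7213, 0.6861, -0.0950, -0.0035)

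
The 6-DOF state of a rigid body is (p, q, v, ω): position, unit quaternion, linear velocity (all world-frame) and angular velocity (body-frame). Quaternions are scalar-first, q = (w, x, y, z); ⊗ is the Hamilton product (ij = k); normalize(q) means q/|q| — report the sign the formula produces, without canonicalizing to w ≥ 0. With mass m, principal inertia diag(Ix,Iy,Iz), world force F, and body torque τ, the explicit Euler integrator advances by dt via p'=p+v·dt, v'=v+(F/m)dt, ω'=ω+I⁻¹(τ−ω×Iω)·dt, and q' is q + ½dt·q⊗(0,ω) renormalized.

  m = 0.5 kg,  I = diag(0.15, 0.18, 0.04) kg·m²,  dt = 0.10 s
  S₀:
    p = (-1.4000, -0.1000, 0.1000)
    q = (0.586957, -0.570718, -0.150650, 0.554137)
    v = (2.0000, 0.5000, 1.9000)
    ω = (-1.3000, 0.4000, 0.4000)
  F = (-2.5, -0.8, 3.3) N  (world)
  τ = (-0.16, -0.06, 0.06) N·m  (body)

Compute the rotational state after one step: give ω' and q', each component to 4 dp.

precession coupling ω×(Iω) = (-0.0224, -0.0572, -0.0156)
angular accel α = (-0.9173, -0.0156, 1.8900)
ω' = ω + α·dt = (-1.3917, 0.3984, 0.5890)
2q̇ = q⊗(0,ω) = (-0.9033282, -1.0449589, -0.2573081, -0.1893494)
q + ½dt·q⊗(0,ω), renormalized = (0.5404, -0.6214, -0.1631, 0.5433)

ω' = (-1.3917, 0.3984, 0.5890)
q' = (0.5404, -0.6214, -0.1631, 0.5433)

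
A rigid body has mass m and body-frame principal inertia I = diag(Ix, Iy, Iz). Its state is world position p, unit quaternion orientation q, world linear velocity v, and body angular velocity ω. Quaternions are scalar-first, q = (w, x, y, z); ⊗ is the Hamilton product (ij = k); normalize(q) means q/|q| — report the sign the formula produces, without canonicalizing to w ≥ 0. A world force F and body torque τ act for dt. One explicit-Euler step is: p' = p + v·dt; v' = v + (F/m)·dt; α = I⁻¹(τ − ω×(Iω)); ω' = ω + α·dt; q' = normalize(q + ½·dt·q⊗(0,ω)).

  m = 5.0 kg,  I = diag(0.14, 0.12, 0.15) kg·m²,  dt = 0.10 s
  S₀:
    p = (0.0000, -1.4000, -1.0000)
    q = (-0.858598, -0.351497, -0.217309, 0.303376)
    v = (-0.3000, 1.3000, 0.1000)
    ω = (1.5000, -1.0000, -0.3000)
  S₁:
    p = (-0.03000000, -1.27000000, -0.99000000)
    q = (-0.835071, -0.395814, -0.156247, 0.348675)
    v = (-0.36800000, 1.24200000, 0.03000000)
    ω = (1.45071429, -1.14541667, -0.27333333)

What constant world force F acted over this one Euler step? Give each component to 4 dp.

Δv = v₁−v₀ = (-0.06800000, -0.05800000, -0.07000000)
applied force F = (-3.4000, -2.9000, -3.5000)

F = (-3.4000, -2.9000, -3.5000)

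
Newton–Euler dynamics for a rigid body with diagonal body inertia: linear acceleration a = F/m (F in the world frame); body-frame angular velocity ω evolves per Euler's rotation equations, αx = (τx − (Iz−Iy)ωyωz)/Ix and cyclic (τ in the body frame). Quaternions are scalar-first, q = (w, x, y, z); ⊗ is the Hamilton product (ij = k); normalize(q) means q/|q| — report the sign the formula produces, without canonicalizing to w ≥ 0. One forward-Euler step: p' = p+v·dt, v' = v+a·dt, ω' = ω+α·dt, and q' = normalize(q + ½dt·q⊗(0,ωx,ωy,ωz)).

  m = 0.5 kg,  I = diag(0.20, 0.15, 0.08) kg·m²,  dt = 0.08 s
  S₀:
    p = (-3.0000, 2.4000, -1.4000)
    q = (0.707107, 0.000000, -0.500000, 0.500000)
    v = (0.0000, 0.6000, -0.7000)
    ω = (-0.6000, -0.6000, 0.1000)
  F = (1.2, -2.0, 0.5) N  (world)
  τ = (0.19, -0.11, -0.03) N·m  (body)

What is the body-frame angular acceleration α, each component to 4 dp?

ω×(Iω) gyroscopic = (0.0042, -0.0072, -0.0180)
(τ − ω×Iω)/I = (0.9290, -0.6853, -0.1500)

α = (0.9290, -0.6853, -0.1500)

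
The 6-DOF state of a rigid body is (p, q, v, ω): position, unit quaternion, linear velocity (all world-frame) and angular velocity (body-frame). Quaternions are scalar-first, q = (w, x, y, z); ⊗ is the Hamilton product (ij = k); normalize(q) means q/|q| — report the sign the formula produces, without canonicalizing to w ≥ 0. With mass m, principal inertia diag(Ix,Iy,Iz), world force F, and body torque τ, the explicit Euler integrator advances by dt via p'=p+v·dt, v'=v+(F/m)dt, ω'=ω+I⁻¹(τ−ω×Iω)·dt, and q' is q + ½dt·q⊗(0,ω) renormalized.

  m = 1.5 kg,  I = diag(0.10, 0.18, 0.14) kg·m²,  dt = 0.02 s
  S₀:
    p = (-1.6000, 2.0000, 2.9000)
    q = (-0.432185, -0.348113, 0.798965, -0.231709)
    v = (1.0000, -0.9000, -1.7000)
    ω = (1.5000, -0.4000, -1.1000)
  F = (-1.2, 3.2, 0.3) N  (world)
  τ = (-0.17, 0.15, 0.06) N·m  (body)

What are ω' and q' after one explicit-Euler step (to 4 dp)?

ω' = (1.4695, -0.3907, -1.0846)
q' = (-0.4262, -0.3642, 0.7932, -0.2375)

α = I⁻¹(τ − ω×Iω) = (-1.5240, 0.4667, 0.7714)
new body rate ω' = (1.4695, -0.3907, -1.0846)
q⊗(0,ω) = (0.5868756, -1.6198226, -0.5576138, -0.5837988)
q + ½dt·q⊗(0,ω), renormalized = (-0.4262, -0.3642, 0.7932, -0.2375)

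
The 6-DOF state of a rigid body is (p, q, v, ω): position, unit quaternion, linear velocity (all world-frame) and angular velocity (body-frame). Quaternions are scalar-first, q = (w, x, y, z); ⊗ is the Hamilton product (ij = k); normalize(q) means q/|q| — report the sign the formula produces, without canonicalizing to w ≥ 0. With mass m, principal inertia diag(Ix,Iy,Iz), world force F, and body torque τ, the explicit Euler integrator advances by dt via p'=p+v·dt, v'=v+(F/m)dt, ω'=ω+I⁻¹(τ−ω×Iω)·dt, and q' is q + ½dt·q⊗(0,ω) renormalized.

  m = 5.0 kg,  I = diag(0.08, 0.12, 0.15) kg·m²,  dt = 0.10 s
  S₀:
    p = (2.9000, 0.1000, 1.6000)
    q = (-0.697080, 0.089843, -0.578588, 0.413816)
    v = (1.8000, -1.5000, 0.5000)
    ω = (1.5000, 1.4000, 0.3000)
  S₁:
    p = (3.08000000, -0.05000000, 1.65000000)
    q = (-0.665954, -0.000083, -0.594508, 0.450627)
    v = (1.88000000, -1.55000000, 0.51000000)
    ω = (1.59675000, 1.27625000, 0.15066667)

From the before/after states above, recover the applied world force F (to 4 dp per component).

Δv = v₁−v₀ = (0.08000000, -0.05000000, 0.01000000)
m·(v₁−v₀)/dt = (4.0000, -2.5000, 0.5000)

F = (4.0000, -2.5000, 0.5000)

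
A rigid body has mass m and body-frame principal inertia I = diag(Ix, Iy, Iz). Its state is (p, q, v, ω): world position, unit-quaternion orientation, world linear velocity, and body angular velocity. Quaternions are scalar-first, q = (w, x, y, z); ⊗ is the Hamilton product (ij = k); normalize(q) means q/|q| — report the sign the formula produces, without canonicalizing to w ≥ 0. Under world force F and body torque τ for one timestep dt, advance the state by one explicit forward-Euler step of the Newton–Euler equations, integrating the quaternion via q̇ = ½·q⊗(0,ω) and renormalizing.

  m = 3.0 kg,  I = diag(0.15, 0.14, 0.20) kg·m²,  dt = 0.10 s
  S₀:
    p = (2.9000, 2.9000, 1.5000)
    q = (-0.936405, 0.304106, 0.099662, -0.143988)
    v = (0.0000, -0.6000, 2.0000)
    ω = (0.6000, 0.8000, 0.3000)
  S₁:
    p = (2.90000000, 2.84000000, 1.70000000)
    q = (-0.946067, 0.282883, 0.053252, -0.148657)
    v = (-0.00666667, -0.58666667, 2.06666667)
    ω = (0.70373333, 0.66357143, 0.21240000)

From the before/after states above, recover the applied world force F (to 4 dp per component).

F = (-0.2000, 0.4000, 2.0000)

v₁ − v₀ = (-0.00666667, 0.01333333, 0.06666667)
F = m·Δv/dt = (-0.2000, 0.4000, 2.0000)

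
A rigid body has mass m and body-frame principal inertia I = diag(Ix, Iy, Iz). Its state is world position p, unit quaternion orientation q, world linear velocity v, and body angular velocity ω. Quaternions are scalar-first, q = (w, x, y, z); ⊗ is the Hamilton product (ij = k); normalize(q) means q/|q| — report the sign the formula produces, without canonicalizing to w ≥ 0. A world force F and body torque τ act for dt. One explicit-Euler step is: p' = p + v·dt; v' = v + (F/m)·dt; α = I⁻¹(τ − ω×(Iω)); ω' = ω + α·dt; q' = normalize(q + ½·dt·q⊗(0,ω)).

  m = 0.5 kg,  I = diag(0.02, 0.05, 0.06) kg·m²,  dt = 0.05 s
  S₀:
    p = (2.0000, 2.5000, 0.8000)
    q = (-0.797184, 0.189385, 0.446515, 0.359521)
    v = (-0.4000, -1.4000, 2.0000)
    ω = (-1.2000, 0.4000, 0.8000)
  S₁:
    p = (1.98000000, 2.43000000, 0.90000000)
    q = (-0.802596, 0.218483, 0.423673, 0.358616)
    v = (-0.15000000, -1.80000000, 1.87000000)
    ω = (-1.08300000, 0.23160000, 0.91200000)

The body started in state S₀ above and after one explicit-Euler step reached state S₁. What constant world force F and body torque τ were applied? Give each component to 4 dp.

F = (2.5000, -4.0000, -1.3000)
τ = (0.0500, -0.1300, 0.1200)

Δv = v₁−v₀ = (0.25000000, -0.40000000, -0.13000000)
F = m·Δv/dt = (2.5000, -4.0000, -1.3000)
Δω = ω₁−ω₀ = (0.11700000, -0.16840000, 0.11200000)
ω₀×(Iω₀) = (0.0032, 0.0384, -0.0144)
τ = I·(Δω/dt) + ω₀×(Iω₀) = (0.0500, -0.1300, 0.1200)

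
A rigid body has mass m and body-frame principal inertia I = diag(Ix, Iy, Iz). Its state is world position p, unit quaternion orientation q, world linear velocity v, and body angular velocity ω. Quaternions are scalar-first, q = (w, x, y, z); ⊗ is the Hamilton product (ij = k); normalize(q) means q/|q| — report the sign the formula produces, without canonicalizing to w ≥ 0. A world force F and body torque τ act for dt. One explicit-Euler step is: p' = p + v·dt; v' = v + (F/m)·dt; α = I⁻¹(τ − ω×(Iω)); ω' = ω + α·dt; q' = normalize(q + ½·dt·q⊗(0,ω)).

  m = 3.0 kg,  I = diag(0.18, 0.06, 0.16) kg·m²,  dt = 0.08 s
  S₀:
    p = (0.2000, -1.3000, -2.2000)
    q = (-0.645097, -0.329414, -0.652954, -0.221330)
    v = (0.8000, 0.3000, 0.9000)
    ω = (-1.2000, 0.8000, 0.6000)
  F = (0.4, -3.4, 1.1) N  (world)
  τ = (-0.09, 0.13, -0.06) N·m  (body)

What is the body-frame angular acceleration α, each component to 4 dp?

α = (-0.7667, 2.4067, -1.0950)

ω×(Iω) gyroscopic = (0.0480, -0.0144, 0.1152)
(τ − ω×Iω)/I = (-0.7667, 2.4067, -1.0950)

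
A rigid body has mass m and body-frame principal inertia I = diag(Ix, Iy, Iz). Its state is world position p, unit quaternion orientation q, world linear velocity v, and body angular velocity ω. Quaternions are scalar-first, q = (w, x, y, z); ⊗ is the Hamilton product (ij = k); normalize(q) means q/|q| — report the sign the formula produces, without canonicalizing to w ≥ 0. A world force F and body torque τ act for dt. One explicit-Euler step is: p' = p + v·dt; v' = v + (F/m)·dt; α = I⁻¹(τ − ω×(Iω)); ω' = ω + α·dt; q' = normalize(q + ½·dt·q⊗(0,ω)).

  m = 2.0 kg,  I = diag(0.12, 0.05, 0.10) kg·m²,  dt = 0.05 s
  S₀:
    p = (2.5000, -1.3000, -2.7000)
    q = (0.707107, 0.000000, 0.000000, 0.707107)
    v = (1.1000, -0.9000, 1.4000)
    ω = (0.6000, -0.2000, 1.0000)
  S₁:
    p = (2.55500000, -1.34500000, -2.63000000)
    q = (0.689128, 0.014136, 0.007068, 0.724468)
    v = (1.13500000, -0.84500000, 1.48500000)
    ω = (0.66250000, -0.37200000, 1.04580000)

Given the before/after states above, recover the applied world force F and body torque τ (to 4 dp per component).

F = (1.4000, 2.2000, 3.4000)
τ = (0.1400, -0.1600, 0.1000)

rate change Δω = (0.06250000, -0.17200000, 0.04580000)
I·α + gyro = (0.1400, -0.1600, 0.1000)
velocity change Δv = (0.03500000, 0.05500000, 0.08500000)
applied force F = (1.4000, 2.2000, 3.4000)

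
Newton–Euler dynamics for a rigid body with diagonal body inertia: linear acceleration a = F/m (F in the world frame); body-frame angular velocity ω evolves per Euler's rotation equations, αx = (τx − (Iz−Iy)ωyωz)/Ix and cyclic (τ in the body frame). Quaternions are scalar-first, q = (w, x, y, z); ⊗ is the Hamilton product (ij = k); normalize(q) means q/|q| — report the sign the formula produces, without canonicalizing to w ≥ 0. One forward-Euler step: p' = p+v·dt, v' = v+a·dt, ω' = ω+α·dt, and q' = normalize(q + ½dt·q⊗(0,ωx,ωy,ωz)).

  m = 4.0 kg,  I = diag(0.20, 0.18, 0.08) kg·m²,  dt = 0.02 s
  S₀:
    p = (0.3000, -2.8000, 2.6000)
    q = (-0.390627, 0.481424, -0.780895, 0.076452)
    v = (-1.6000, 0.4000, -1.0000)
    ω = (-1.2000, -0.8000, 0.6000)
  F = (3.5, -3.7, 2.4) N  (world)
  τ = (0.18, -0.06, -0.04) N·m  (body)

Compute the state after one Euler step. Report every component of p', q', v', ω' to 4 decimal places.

a = (0.8750, -0.9250, 0.6000)
p' = p + v·dt = (0.2680, -2.7920, 2.5800)
v + (F/m)dt = (-1.5825, 0.3815, -0.9880)
(τ − ω×Iω)/I = (0.6600, 0.1467, -0.2600)
new body rate ω' = (-1.1868, -0.7971, 0.5948)
Hamilton product q⊗(0,ω) = (-0.0928784, 0.0613770, -0.0680952, -1.5565894)
updated quaternion q' = (-0.3915, 0.4820, -0.7815, 0.0609)

p' = (0.2680, -2.7920, 2.5800)
q' = (-0.3915, 0.4820, -0.7815, 0.0609)
v' = (-1.5825, 0.3815, -0.9880)
ω' = (-1.1868, -0.7971, 0.5948)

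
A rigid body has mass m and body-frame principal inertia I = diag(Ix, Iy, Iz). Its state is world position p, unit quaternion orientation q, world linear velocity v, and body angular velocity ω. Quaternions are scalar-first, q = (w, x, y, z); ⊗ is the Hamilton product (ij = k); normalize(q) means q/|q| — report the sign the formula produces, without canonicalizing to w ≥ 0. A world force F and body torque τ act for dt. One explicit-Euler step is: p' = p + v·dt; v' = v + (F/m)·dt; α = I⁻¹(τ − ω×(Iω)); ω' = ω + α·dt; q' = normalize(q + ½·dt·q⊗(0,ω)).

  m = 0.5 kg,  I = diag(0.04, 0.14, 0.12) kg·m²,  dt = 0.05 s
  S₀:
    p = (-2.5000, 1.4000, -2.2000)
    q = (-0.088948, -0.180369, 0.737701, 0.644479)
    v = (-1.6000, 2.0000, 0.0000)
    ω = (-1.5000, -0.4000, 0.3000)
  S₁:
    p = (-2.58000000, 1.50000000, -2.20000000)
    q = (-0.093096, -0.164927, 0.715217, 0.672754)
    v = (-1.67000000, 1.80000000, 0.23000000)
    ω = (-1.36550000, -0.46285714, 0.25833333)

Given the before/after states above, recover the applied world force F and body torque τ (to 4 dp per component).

F = (-0.7000, -2.0000, 2.3000)
τ = (0.1100, -0.1400, -0.0400)

rate change Δω = (0.13450000, -0.06285714, -0.04166667)
precession coupling = (0.0024, 0.0360, 0.0600)
I·α + gyro = (0.1100, -0.1400, -0.0400)
velocity change Δv = (-0.07000000, -0.20000000, 0.23000000)
applied force F = (-0.7000, -2.0000, 2.3000)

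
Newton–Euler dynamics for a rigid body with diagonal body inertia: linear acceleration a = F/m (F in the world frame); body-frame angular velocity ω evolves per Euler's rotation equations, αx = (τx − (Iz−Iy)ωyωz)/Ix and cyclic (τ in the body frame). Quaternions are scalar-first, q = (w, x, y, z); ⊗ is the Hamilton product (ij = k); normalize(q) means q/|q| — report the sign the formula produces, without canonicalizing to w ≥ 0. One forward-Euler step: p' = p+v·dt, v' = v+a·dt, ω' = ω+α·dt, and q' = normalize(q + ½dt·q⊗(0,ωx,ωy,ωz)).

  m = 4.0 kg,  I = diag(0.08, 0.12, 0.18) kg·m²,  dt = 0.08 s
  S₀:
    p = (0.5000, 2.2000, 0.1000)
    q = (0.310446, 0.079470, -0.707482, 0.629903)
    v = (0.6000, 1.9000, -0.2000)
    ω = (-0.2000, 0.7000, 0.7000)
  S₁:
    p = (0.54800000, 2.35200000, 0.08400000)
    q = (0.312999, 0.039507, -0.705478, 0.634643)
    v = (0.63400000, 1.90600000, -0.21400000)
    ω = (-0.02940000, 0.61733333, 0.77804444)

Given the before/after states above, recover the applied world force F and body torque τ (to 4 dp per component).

F = (1.7000, 0.3000, -0.7000)
τ = (0.2000, -0.1100, 0.1700)

rate change Δω = (0.17060000, -0.08266667, 0.07804444)
gyro term ω₀×Iω₀ = (0.0294, 0.0140, -0.0056)
τ = I·(Δω/dt) + ω₀×(Iω₀) = (0.2000, -0.1100, 0.1700)
velocity change Δv = (0.03400000, 0.00600000, -0.01400000)
F = m·Δv/dt = (1.7000, 0.3000, -0.7000)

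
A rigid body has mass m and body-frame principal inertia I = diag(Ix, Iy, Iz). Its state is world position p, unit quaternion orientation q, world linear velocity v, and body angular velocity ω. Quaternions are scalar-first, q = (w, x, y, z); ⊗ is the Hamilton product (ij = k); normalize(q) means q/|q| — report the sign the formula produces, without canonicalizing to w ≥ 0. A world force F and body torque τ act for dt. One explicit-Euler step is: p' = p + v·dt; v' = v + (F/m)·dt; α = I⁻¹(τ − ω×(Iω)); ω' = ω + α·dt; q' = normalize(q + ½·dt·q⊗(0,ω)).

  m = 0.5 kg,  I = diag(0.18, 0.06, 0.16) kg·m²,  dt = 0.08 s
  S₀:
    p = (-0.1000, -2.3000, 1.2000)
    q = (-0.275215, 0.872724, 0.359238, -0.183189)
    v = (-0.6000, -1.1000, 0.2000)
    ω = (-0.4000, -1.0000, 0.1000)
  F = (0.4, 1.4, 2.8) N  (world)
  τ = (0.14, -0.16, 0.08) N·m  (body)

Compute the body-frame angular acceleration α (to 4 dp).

gyro term ω×Iω = (-0.0100, -0.0008, -0.0480)
angular accel α = (0.8333, -2.6533, 0.8000)

α = (0.8333, -2.6533, 0.8000)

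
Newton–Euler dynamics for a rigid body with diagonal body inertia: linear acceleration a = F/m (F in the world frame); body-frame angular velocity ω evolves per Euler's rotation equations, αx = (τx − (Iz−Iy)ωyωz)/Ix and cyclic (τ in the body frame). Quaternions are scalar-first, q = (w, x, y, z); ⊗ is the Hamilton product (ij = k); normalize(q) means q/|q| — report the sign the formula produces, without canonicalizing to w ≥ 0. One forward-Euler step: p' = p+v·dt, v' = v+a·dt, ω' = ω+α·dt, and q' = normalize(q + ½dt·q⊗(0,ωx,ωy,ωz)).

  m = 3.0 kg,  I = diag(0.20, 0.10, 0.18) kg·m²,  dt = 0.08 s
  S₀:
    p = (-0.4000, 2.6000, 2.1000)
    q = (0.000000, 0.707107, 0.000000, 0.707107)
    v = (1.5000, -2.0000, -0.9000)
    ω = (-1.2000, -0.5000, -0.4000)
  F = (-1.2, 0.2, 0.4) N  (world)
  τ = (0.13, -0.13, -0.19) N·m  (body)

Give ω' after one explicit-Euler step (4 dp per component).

ω×(Iω) gyroscopic = (0.0160, 0.0096, -0.0600)
α = I⁻¹(τ − ω×Iω) = (0.5700, -1.3960, -0.7222)
new body rate ω' = (-1.1544, -0.6117, -0.4578)

ω' = (-1.1544, -0.6117, -0.4578)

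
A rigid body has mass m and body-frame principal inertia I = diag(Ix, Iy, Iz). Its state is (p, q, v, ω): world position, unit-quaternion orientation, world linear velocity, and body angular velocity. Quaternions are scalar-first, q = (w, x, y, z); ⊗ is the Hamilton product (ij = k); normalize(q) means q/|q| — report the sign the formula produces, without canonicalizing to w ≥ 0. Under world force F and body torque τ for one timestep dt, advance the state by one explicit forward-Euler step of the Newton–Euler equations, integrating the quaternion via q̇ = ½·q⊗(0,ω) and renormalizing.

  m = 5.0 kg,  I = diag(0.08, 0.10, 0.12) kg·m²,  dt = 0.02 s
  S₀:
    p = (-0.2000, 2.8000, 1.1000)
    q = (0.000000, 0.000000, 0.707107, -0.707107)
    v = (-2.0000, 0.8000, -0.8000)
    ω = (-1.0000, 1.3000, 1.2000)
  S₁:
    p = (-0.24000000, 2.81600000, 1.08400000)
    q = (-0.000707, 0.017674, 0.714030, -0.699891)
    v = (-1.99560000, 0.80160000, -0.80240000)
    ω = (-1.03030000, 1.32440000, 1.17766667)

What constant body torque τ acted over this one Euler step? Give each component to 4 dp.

ω₁ − ω₀ = (-0.03030000, 0.02440000, -0.02233333)
applied torque τ = (-0.0900, 0.1700, -0.1600)

τ = (-0.0900, 0.1700, -0.1600)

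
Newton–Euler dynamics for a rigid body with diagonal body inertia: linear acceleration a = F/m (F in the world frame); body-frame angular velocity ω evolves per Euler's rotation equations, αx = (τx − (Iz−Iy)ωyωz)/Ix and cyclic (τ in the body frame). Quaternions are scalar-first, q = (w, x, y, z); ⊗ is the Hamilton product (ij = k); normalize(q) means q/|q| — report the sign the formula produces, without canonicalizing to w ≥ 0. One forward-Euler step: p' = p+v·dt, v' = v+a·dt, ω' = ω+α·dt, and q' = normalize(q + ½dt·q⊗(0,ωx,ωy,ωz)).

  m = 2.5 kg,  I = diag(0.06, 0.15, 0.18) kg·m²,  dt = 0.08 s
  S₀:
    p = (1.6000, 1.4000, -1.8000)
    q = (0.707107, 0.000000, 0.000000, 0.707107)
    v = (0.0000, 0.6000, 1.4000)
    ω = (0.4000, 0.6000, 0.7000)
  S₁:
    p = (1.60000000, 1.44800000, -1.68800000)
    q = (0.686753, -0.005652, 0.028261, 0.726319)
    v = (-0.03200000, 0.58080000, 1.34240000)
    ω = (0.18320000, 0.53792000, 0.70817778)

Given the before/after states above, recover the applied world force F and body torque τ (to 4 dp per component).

rate change Δω = (-0.21680000, -0.06208000, 0.00817778)
I·α + gyro = (-0.1500, -0.1500, 0.0400)
v₁ − v₀ = (-0.03200000, -0.01920000, -0.05760000)
m·(v₁−v₀)/dt = (-1.0000, -0.6000, -1.8000)

F = (-1.0000, -0.6000, -1.8000)
τ = (-0.1500, -0.1500, 0.0400)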